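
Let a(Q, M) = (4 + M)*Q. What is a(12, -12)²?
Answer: 9216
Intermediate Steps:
a(Q, M) = Q*(4 + M)
a(12, -12)² = (12*(4 - 12))² = (12*(-8))² = (-96)² = 9216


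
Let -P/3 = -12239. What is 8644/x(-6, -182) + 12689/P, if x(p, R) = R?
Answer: -157536175/3341247 ≈ -47.149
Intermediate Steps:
P = 36717 (P = -3*(-12239) = 36717)
8644/x(-6, -182) + 12689/P = 8644/(-182) + 12689/36717 = 8644*(-1/182) + 12689*(1/36717) = -4322/91 + 12689/36717 = -157536175/3341247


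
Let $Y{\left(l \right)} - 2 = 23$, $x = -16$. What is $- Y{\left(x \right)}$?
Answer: $-25$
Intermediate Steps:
$Y{\left(l \right)} = 25$ ($Y{\left(l \right)} = 2 + 23 = 25$)
$- Y{\left(x \right)} = \left(-1\right) 25 = -25$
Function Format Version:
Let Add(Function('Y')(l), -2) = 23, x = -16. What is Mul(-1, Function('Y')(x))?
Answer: -25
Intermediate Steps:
Function('Y')(l) = 25 (Function('Y')(l) = Add(2, 23) = 25)
Mul(-1, Function('Y')(x)) = Mul(-1, 25) = -25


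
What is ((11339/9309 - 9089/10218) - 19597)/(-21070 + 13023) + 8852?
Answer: 25967090429581/2932664774 ≈ 8854.4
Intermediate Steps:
((11339/9309 - 9089/10218) - 19597)/(-21070 + 13023) + 8852 = ((11339*(1/9309) - 9089*1/10218) - 19597)/(-8047) + 8852 = ((391/321 - 9089/10218) - 19597)*(-1/8047) + 8852 = (119741/364442 - 19597)*(-1/8047) + 8852 = -7141850133/364442*(-1/8047) + 8852 = 7141850133/2932664774 + 8852 = 25967090429581/2932664774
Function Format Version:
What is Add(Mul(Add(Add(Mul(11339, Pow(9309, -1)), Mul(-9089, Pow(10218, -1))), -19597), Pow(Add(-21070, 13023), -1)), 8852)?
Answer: Rational(25967090429581, 2932664774) ≈ 8854.4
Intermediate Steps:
Add(Mul(Add(Add(Mul(11339, Pow(9309, -1)), Mul(-9089, Pow(10218, -1))), -19597), Pow(Add(-21070, 13023), -1)), 8852) = Add(Mul(Add(Add(Mul(11339, Rational(1, 9309)), Mul(-9089, Rational(1, 10218))), -19597), Pow(-8047, -1)), 8852) = Add(Mul(Add(Add(Rational(391, 321), Rational(-9089, 10218)), -19597), Rational(-1, 8047)), 8852) = Add(Mul(Add(Rational(119741, 364442), -19597), Rational(-1, 8047)), 8852) = Add(Mul(Rational(-7141850133, 364442), Rational(-1, 8047)), 8852) = Add(Rational(7141850133, 2932664774), 8852) = Rational(25967090429581, 2932664774)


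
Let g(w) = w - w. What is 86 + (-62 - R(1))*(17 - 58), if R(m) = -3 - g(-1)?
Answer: 2505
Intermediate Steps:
g(w) = 0
R(m) = -3 (R(m) = -3 - 1*0 = -3 + 0 = -3)
86 + (-62 - R(1))*(17 - 58) = 86 + (-62 - 1*(-3))*(17 - 58) = 86 + (-62 + 3)*(-41) = 86 - 59*(-41) = 86 + 2419 = 2505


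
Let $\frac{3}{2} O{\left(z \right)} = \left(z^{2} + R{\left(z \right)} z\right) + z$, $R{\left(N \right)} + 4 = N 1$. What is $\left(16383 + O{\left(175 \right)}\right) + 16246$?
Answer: $\frac{219337}{3} \approx 73112.0$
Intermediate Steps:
$R{\left(N \right)} = -4 + N$ ($R{\left(N \right)} = -4 + N 1 = -4 + N$)
$O{\left(z \right)} = \frac{2 z}{3} + \frac{2 z^{2}}{3} + \frac{2 z \left(-4 + z\right)}{3}$ ($O{\left(z \right)} = \frac{2 \left(\left(z^{2} + \left(-4 + z\right) z\right) + z\right)}{3} = \frac{2 \left(\left(z^{2} + z \left(-4 + z\right)\right) + z\right)}{3} = \frac{2 \left(z + z^{2} + z \left(-4 + z\right)\right)}{3} = \frac{2 z}{3} + \frac{2 z^{2}}{3} + \frac{2 z \left(-4 + z\right)}{3}$)
$\left(16383 + O{\left(175 \right)}\right) + 16246 = \left(16383 + \frac{2}{3} \cdot 175 \left(-3 + 2 \cdot 175\right)\right) + 16246 = \left(16383 + \frac{2}{3} \cdot 175 \left(-3 + 350\right)\right) + 16246 = \left(16383 + \frac{2}{3} \cdot 175 \cdot 347\right) + 16246 = \left(16383 + \frac{121450}{3}\right) + 16246 = \frac{170599}{3} + 16246 = \frac{219337}{3}$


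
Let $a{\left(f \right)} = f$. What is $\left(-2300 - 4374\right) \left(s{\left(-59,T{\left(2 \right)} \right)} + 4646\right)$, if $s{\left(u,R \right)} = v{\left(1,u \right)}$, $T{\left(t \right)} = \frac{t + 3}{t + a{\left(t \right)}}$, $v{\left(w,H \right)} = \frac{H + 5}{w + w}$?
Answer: $-30827206$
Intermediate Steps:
$v{\left(w,H \right)} = \frac{5 + H}{2 w}$
$T{\left(t \right)} = \frac{3 + t}{2 t}$ ($T{\left(t \right)} = \frac{t + 3}{t + t} = \frac{3 + t}{2 t}$)
$s{\left(u,R \right)} = \frac{5}{2} + \frac{u}{2}$ ($s{\left(u,R \right)} = \frac{5 + u}{2 \cdot 1} = \frac{1}{2} \cdot 1 \left(5 + u\right) = \frac{5}{2} + \frac{u}{2}$)
$\left(-2300 - 4374\right) \left(s{\left(-59,T{\left(2 \right)} \right)} + 4646\right) = \left(-2300 - 4374\right) \left(\left(\frac{5}{2} + \frac{1}{2} \left(-59\right)\right) + 4646\right) = - 6674 \left(\left(\frac{5}{2} - \frac{59}{2}\right) + 4646\right) = - 6674 \left(-27 + 4646\right) = \left(-6674\right) 4619 = -30827206$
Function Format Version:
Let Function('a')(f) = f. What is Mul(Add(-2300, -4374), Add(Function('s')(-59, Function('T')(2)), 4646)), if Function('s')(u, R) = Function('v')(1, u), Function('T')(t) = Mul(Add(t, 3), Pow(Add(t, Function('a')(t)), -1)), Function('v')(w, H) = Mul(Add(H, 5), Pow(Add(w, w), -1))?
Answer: -30827206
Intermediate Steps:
Function('v')(w, H) = Mul(Rational(1, 2), Pow(w, -1), Add(5, H)) (Function('v')(w, H) = Mul(Add(5, H), Pow(Mul(2, w), -1)) = Mul(Add(5, H), Mul(Rational(1, 2), Pow(w, -1))) = Mul(Rational(1, 2), Pow(w, -1), Add(5, H)))
Function('T')(t) = Mul(Rational(1, 2), Pow(t, -1), Add(3, t)) (Function('T')(t) = Mul(Add(t, 3), Pow(Add(t, t), -1)) = Mul(Add(3, t), Pow(Mul(2, t), -1)) = Mul(Add(3, t), Mul(Rational(1, 2), Pow(t, -1))) = Mul(Rational(1, 2), Pow(t, -1), Add(3, t)))
Function('s')(u, R) = Add(Rational(5, 2), Mul(Rational(1, 2), u)) (Function('s')(u, R) = Mul(Rational(1, 2), Pow(1, -1), Add(5, u)) = Mul(Rational(1, 2), 1, Add(5, u)) = Add(Rational(5, 2), Mul(Rational(1, 2), u)))
Mul(Add(-2300, -4374), Add(Function('s')(-59, Function('T')(2)), 4646)) = Mul(Add(-2300, -4374), Add(Add(Rational(5, 2), Mul(Rational(1, 2), -59)), 4646)) = Mul(-6674, Add(Add(Rational(5, 2), Rational(-59, 2)), 4646)) = Mul(-6674, Add(-27, 4646)) = Mul(-6674, 4619) = -30827206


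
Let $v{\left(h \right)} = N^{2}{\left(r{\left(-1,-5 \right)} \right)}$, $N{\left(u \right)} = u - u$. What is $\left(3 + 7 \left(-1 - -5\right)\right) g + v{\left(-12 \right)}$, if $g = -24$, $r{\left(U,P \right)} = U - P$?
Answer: $-744$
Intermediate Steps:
$N{\left(u \right)} = 0$
$v{\left(h \right)} = 0$ ($v{\left(h \right)} = 0^{2} = 0$)
$\left(3 + 7 \left(-1 - -5\right)\right) g + v{\left(-12 \right)} = \left(3 + 7 \left(-1 - -5\right)\right) \left(-24\right) + 0 = \left(3 + 7 \left(-1 + 5\right)\right) \left(-24\right) + 0 = \left(3 + 7 \cdot 4\right) \left(-24\right) + 0 = \left(3 + 28\right) \left(-24\right) + 0 = 31 \left(-24\right) + 0 = -744 + 0 = -744$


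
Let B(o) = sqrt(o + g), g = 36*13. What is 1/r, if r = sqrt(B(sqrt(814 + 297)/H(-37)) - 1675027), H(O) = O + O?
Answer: -I*sqrt(74)/sqrt(123951998 - sqrt(74)*sqrt(34632 - sqrt(1111))) ≈ -0.00077267*I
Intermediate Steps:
g = 468
H(O) = 2*O
B(o) = sqrt(468 + o) (B(o) = sqrt(o + 468) = sqrt(468 + o))
r = sqrt(-1675027 + sqrt(468 - sqrt(1111)/74)) (r = sqrt(sqrt(468 + sqrt(814 + 297)/((2*(-37)))) - 1675027) = sqrt(sqrt(468 + sqrt(1111)/(-74)) - 1675027) = sqrt(sqrt(468 + sqrt(1111)*(-1/74)) - 1675027) = sqrt(sqrt(468 - sqrt(1111)/74) - 1675027) = sqrt(-1675027 + sqrt(468 - sqrt(1111)/74)) ≈ 1294.2*I)
1/r = 1/(sqrt(-9172447852 + 74*sqrt(74)*sqrt(34632 - sqrt(1111)))/74) = 74/sqrt(-9172447852 + 74*sqrt(74)*sqrt(34632 - sqrt(1111)))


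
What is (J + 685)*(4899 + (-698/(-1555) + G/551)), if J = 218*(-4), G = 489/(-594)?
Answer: -14130033829333/15422490 ≈ -9.1620e+5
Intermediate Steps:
G = -163/198 (G = 489*(-1/594) = -163/198 ≈ -0.82323)
J = -872
(J + 685)*(4899 + (-698/(-1555) + G/551)) = (-872 + 685)*(4899 + (-698/(-1555) - 163/198/551)) = -187*(4899 + (-698*(-1/1555) - 163/198*1/551)) = -187*(4899 + (698/1555 - 163/109098)) = -187*(4899 + 75896939/169647390) = -187*831178460549/169647390 = -14130033829333/15422490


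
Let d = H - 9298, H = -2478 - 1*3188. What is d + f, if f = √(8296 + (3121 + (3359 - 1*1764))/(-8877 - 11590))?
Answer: -14964 + 2*√868770505993/20467 ≈ -14873.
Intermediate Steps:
H = -5666 (H = -2478 - 3188 = -5666)
d = -14964 (d = -5666 - 9298 = -14964)
f = 2*√868770505993/20467 (f = √(8296 + (3121 + (3359 - 1764))/(-20467)) = √(8296 + (3121 + 1595)*(-1/20467)) = √(8296 + 4716*(-1/20467)) = √(8296 - 4716/20467) = √(169789516/20467) = 2*√868770505993/20467 ≈ 91.081)
d + f = -14964 + 2*√868770505993/20467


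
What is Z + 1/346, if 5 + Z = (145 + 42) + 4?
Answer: 64357/346 ≈ 186.00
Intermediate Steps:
Z = 186 (Z = -5 + ((145 + 42) + 4) = -5 + (187 + 4) = -5 + 191 = 186)
Z + 1/346 = 186 + 1/346 = 64357/346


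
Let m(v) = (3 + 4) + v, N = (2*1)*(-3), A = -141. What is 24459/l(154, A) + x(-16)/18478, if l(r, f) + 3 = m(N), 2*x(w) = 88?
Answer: -225976657/18478 ≈ -12230.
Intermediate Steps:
x(w) = 44 (x(w) = (1/2)*88 = 44)
N = -6 (N = 2*(-3) = -6)
m(v) = 7 + v
l(r, f) = -2 (l(r, f) = -3 + (7 - 6) = -3 + 1 = -2)
24459/l(154, A) + x(-16)/18478 = 24459/(-2) + 44/18478 = 24459*(-1/2) + 44*(1/18478) = -24459/2 + 22/9239 = -225976657/18478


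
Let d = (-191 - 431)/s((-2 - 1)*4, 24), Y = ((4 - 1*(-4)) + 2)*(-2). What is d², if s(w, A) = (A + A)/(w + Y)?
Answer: 1547536/9 ≈ 1.7195e+5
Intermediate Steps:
Y = -20 (Y = ((4 + 4) + 2)*(-2) = (8 + 2)*(-2) = 10*(-2) = -20)
s(w, A) = 2*A/(-20 + w) (s(w, A) = (A + A)/(w - 20) = (2*A)/(-20 + w) = 2*A/(-20 + w))
d = 1244/3 (d = (-191 - 431)/((2*24/(-20 + (-2 - 1)*4))) = -622/(2*24/(-20 - 3*4)) = -622/(2*24/(-20 - 12)) = -622/(2*24/(-32)) = -622/(2*24*(-1/32)) = -622/(-3/2) = -622*(-⅔) = 1244/3 ≈ 414.67)
d² = (1244/3)² = 1547536/9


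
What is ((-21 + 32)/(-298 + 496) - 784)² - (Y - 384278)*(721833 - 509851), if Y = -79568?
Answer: 31858148018449/324 ≈ 9.8328e+10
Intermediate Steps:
((-21 + 32)/(-298 + 496) - 784)² - (Y - 384278)*(721833 - 509851) = ((-21 + 32)/(-298 + 496) - 784)² - (-79568 - 384278)*(721833 - 509851) = (11/198 - 784)² - (-463846)*211982 = (11*(1/198) - 784)² - 1*(-98327002772) = (1/18 - 784)² + 98327002772 = (-14111/18)² + 98327002772 = 199120321/324 + 98327002772 = 31858148018449/324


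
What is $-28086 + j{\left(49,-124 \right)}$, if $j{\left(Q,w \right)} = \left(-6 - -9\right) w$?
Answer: $-28458$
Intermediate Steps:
$j{\left(Q,w \right)} = 3 w$ ($j{\left(Q,w \right)} = \left(-6 + 9\right) w = 3 w$)
$-28086 + j{\left(49,-124 \right)} = -28086 + 3 \left(-124\right) = -28086 - 372 = -28458$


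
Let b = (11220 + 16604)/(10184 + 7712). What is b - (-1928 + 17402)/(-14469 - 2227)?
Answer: 46342013/18674476 ≈ 2.4816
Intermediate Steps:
b = 3478/2237 (b = 27824/17896 = 27824*(1/17896) = 3478/2237 ≈ 1.5548)
b - (-1928 + 17402)/(-14469 - 2227) = 3478/2237 - (-1928 + 17402)/(-14469 - 2227) = 3478/2237 - 15474/(-16696) = 3478/2237 - 15474*(-1)/16696 = 3478/2237 - 1*(-7737/8348) = 3478/2237 + 7737/8348 = 46342013/18674476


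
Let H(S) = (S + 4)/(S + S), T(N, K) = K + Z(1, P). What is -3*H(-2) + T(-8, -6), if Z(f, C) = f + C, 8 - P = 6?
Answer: -3/2 ≈ -1.5000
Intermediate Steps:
P = 2 (P = 8 - 1*6 = 8 - 6 = 2)
Z(f, C) = C + f
T(N, K) = 3 + K (T(N, K) = K + (2 + 1) = K + 3 = 3 + K)
H(S) = (4 + S)/(2*S) (H(S) = (4 + S)/((2*S)) = (4 + S)*(1/(2*S)) = (4 + S)/(2*S))
-3*H(-2) + T(-8, -6) = -3*(4 - 2)/(2*(-2)) + (3 - 6) = -3*(-1)*2/(2*2) - 3 = -3*(-½) - 3 = 3/2 - 3 = -3/2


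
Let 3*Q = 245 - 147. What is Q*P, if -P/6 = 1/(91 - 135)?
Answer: 49/11 ≈ 4.4545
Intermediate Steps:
Q = 98/3 (Q = (245 - 147)/3 = (1/3)*98 = 98/3 ≈ 32.667)
P = 3/22 (P = -6/(91 - 135) = -6/(-44) = -6*(-1/44) = 3/22 ≈ 0.13636)
Q*P = (98/3)*(3/22) = 49/11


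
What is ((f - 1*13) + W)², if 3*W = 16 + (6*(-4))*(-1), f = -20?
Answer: 3481/9 ≈ 386.78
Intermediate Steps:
W = 40/3 (W = (16 + (6*(-4))*(-1))/3 = (16 - 24*(-1))/3 = (16 + 24)/3 = (⅓)*40 = 40/3 ≈ 13.333)
((f - 1*13) + W)² = ((-20 - 1*13) + 40/3)² = ((-20 - 13) + 40/3)² = (-33 + 40/3)² = (-59/3)² = 3481/9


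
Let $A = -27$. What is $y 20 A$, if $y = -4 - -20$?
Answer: $-8640$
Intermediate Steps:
$y = 16$ ($y = -4 + 20 = 16$)
$y 20 A = 16 \cdot 20 \left(-27\right) = 320 \left(-27\right) = -8640$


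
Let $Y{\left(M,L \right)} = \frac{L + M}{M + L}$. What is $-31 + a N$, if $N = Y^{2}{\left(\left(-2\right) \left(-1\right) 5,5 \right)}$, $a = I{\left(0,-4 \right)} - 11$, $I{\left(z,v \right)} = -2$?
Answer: $-44$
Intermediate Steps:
$Y{\left(M,L \right)} = 1$ ($Y{\left(M,L \right)} = \frac{L + M}{L + M} = 1$)
$a = -13$ ($a = -2 - 11 = -13$)
$N = 1$ ($N = 1^{2} = 1$)
$-31 + a N = -31 - 13 = -44$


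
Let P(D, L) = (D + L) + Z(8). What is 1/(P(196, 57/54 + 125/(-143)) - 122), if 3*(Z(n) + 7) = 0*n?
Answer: 2574/172925 ≈ 0.014885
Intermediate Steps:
Z(n) = -7 (Z(n) = -7 + (0*n)/3 = -7 + (⅓)*0 = -7 + 0 = -7)
P(D, L) = -7 + D + L (P(D, L) = (D + L) - 7 = -7 + D + L)
1/(P(196, 57/54 + 125/(-143)) - 122) = 1/((-7 + 196 + (57/54 + 125/(-143))) - 122) = 1/((-7 + 196 + (57*(1/54) + 125*(-1/143))) - 122) = 1/((-7 + 196 + (19/18 - 125/143)) - 122) = 1/((-7 + 196 + 467/2574) - 122) = 1/(486953/2574 - 122) = 1/(172925/2574) = 2574/172925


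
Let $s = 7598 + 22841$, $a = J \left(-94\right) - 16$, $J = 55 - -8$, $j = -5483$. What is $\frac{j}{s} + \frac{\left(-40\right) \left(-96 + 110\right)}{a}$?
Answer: $- \frac{7756107}{90373391} \approx -0.085823$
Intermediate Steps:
$J = 63$ ($J = 55 + 8 = 63$)
$a = -5938$ ($a = 63 \left(-94\right) - 16 = -5922 - 16 = -5938$)
$s = 30439$
$\frac{j}{s} + \frac{\left(-40\right) \left(-96 + 110\right)}{a} = - \frac{5483}{30439} + \frac{\left(-40\right) \left(-96 + 110\right)}{-5938} = \left(-5483\right) \frac{1}{30439} + \left(-40\right) 14 \left(- \frac{1}{5938}\right) = - \frac{5483}{30439} - - \frac{280}{2969} = - \frac{5483}{30439} + \frac{280}{2969} = - \frac{7756107}{90373391}$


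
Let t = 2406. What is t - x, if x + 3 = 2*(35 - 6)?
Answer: 2351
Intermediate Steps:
x = 55 (x = -3 + 2*(35 - 6) = -3 + 2*29 = -3 + 58 = 55)
t - x = 2406 - 1*55 = 2406 - 55 = 2351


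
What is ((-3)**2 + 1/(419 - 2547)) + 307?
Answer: 672447/2128 ≈ 316.00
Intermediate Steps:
((-3)**2 + 1/(419 - 2547)) + 307 = (9 + 1/(-2128)) + 307 = (9 - 1/2128) + 307 = 19151/2128 + 307 = 672447/2128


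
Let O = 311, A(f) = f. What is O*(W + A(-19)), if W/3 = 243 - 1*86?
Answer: 140572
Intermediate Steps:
W = 471 (W = 3*(243 - 1*86) = 3*(243 - 86) = 3*157 = 471)
O*(W + A(-19)) = 311*(471 - 19) = 311*452 = 140572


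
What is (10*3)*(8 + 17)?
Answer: 750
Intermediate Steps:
(10*3)*(8 + 17) = 30*25 = 750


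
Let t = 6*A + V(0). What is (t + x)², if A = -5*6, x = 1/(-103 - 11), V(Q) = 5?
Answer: 398042401/12996 ≈ 30628.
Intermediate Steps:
x = -1/114 (x = 1/(-114) = -1/114 ≈ -0.0087719)
A = -30
t = -175 (t = 6*(-30) + 5 = -180 + 5 = -175)
(t + x)² = (-175 - 1/114)² = (-19951/114)² = 398042401/12996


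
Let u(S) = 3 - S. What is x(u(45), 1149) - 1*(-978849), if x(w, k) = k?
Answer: 979998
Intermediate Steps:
x(u(45), 1149) - 1*(-978849) = 1149 - 1*(-978849) = 1149 + 978849 = 979998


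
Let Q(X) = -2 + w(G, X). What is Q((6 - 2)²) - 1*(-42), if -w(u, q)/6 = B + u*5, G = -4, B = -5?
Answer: 190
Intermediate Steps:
w(u, q) = 30 - 30*u (w(u, q) = -6*(-5 + u*5) = -6*(-5 + 5*u) = 30 - 30*u)
Q(X) = 148 (Q(X) = -2 + (30 - 30*(-4)) = -2 + (30 + 120) = -2 + 150 = 148)
Q((6 - 2)²) - 1*(-42) = 148 - 1*(-42) = 148 + 42 = 190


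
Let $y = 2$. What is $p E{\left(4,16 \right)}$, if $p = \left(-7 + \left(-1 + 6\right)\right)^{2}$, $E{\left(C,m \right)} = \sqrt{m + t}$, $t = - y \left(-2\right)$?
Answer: $8 \sqrt{5} \approx 17.889$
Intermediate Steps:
$t = 4$ ($t = \left(-1\right) 2 \left(-2\right) = \left(-2\right) \left(-2\right) = 4$)
$E{\left(C,m \right)} = \sqrt{4 + m}$ ($E{\left(C,m \right)} = \sqrt{m + 4} = \sqrt{4 + m}$)
$p = 4$ ($p = \left(-7 + 5\right)^{2} = \left(-2\right)^{2} = 4$)
$p E{\left(4,16 \right)} = 4 \sqrt{4 + 16} = 4 \sqrt{20} = 4 \cdot 2 \sqrt{5} = 8 \sqrt{5}$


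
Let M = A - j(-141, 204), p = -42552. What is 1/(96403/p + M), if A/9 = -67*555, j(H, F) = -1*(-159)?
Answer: -42552/14247527251 ≈ -2.9866e-6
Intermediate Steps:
j(H, F) = 159
A = -334665 (A = 9*(-67*555) = 9*(-37185) = -334665)
M = -334824 (M = -334665 - 1*159 = -334665 - 159 = -334824)
1/(96403/p + M) = 1/(96403/(-42552) - 334824) = 1/(96403*(-1/42552) - 334824) = 1/(-96403/42552 - 334824) = 1/(-14247527251/42552) = -42552/14247527251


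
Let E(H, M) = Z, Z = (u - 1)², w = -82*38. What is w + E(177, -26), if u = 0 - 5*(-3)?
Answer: -2920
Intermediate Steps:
w = -3116
u = 15 (u = 0 + 15 = 15)
Z = 196 (Z = (15 - 1)² = 14² = 196)
E(H, M) = 196
w + E(177, -26) = -3116 + 196 = -2920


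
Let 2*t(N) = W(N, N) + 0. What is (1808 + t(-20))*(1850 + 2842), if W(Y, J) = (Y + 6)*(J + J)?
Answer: 9796896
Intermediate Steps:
W(Y, J) = 2*J*(6 + Y) (W(Y, J) = (6 + Y)*(2*J) = 2*J*(6 + Y))
t(N) = N*(6 + N) (t(N) = (2*N*(6 + N) + 0)/2 = (2*N*(6 + N))/2 = N*(6 + N))
(1808 + t(-20))*(1850 + 2842) = (1808 - 20*(6 - 20))*(1850 + 2842) = (1808 - 20*(-14))*4692 = (1808 + 280)*4692 = 2088*4692 = 9796896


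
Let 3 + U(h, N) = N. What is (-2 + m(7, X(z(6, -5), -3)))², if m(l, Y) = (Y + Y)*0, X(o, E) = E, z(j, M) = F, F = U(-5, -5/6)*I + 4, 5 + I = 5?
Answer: 4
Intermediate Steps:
U(h, N) = -3 + N
I = 0 (I = -5 + 5 = 0)
F = 4 (F = (-3 - 5/6)*0 + 4 = (-3 - 5*⅙)*0 + 4 = (-3 - ⅚)*0 + 4 = -23/6*0 + 4 = 0 + 4 = 4)
z(j, M) = 4
m(l, Y) = 0 (m(l, Y) = (2*Y)*0 = 0)
(-2 + m(7, X(z(6, -5), -3)))² = (-2 + 0)² = (-2)² = 4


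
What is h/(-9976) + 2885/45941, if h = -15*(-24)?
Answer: 1530250/57288427 ≈ 0.026711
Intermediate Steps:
h = 360
h/(-9976) + 2885/45941 = 360/(-9976) + 2885/45941 = 360*(-1/9976) + 2885*(1/45941) = -45/1247 + 2885/45941 = 1530250/57288427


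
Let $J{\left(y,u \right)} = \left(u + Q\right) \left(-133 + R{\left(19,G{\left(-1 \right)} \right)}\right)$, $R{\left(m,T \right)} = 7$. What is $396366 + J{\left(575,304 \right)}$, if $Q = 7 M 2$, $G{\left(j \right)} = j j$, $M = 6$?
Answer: $347478$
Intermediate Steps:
$G{\left(j \right)} = j^{2}$
$Q = 84$ ($Q = 7 \cdot 6 \cdot 2 = 42 \cdot 2 = 84$)
$J{\left(y,u \right)} = -10584 - 126 u$ ($J{\left(y,u \right)} = \left(u + 84\right) \left(-133 + 7\right) = \left(84 + u\right) \left(-126\right) = -10584 - 126 u$)
$396366 + J{\left(575,304 \right)} = 396366 - 48888 = 347478$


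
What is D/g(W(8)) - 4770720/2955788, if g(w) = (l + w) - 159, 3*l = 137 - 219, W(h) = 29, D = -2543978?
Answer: 2819515894269/174391492 ≈ 16168.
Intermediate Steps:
l = -82/3 (l = (137 - 219)/3 = (1/3)*(-82) = -82/3 ≈ -27.333)
g(w) = -559/3 + w (g(w) = (-82/3 + w) - 159 = -559/3 + w)
D/g(W(8)) - 4770720/2955788 = -2543978/(-559/3 + 29) - 4770720/2955788 = -2543978/(-472/3) - 4770720*1/2955788 = -2543978*(-3/472) - 1192680/738947 = 3815967/236 - 1192680/738947 = 2819515894269/174391492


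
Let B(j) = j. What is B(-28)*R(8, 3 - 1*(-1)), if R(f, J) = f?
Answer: -224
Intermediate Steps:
B(-28)*R(8, 3 - 1*(-1)) = -28*8 = -224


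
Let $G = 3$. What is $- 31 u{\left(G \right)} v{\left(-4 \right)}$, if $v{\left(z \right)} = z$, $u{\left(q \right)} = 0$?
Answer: $0$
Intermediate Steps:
$- 31 u{\left(G \right)} v{\left(-4 \right)} = \left(-31\right) 0 \left(-4\right) = 0 \left(-4\right) = 0$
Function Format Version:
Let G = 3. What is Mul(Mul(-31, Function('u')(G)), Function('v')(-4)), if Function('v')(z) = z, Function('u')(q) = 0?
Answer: 0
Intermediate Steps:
Mul(Mul(-31, Function('u')(G)), Function('v')(-4)) = Mul(Mul(-31, 0), -4) = Mul(0, -4) = 0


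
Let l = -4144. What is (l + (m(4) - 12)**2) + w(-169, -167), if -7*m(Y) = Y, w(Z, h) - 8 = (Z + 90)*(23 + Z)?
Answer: 370246/49 ≈ 7556.0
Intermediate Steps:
w(Z, h) = 8 + (23 + Z)*(90 + Z) (w(Z, h) = 8 + (Z + 90)*(23 + Z) = 8 + (90 + Z)*(23 + Z) = 8 + (23 + Z)*(90 + Z))
m(Y) = -Y/7
(l + (m(4) - 12)**2) + w(-169, -167) = (-4144 + (-1/7*4 - 12)**2) + (2078 + (-169)**2 + 113*(-169)) = (-4144 + (-4/7 - 12)**2) + (2078 + 28561 - 19097) = (-4144 + (-88/7)**2) + 11542 = (-4144 + 7744/49) + 11542 = -195312/49 + 11542 = 370246/49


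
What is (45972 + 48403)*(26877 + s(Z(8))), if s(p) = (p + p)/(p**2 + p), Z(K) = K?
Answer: 22828840625/9 ≈ 2.5365e+9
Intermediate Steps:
s(p) = 2*p/(p + p**2) (s(p) = (2*p)/(p + p**2) = 2*p/(p + p**2))
(45972 + 48403)*(26877 + s(Z(8))) = (45972 + 48403)*(26877 + 2/(1 + 8)) = 94375*(26877 + 2/9) = 94375*(241895/9) = 22828840625/9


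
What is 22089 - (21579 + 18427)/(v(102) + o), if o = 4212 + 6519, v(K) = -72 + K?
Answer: 237659723/10761 ≈ 22085.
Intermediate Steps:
o = 10731
22089 - (21579 + 18427)/(v(102) + o) = 22089 - (21579 + 18427)/((-72 + 102) + 10731) = 22089 - 40006/(30 + 10731) = 22089 - 40006/10761 = 237659723/10761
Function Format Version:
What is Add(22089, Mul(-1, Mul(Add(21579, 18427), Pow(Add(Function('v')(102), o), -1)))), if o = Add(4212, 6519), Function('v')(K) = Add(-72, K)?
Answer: Rational(237659723, 10761) ≈ 22085.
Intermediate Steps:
o = 10731
Add(22089, Mul(-1, Mul(Add(21579, 18427), Pow(Add(Function('v')(102), o), -1)))) = Add(22089, Mul(-1, Mul(Add(21579, 18427), Pow(Add(Add(-72, 102), 10731), -1)))) = Add(22089, Mul(-1, Mul(40006, Pow(Add(30, 10731), -1)))) = Add(22089, Mul(-1, Mul(40006, Pow(10761, -1)))) = Add(22089, Mul(-1, Mul(40006, Rational(1, 10761)))) = Add(22089, Mul(-1, Rational(40006, 10761))) = Add(22089, Rational(-40006, 10761)) = Rational(237659723, 10761)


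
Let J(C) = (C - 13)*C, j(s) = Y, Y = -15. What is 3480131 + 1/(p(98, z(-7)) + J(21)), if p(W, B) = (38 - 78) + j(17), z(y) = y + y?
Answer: 393254804/113 ≈ 3.4801e+6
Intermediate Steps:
z(y) = 2*y
j(s) = -15
p(W, B) = -55 (p(W, B) = (38 - 78) - 15 = -40 - 15 = -55)
J(C) = C*(-13 + C) (J(C) = (-13 + C)*C = C*(-13 + C))
3480131 + 1/(p(98, z(-7)) + J(21)) = 3480131 + 1/(-55 + 21*(-13 + 21)) = 3480131 + 1/(-55 + 21*8) = 3480131 + 1/(-55 + 168) = 3480131 + 1/113 = 393254804/113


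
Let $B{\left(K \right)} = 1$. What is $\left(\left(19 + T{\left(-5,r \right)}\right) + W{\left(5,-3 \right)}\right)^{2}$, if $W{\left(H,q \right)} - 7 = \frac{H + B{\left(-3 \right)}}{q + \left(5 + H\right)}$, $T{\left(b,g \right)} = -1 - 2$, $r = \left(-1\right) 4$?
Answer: $\frac{27889}{49} \approx 569.16$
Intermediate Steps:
$r = -4$
$T{\left(b,g \right)} = -3$
$W{\left(H,q \right)} = 7 + \frac{1 + H}{5 + H + q}$ ($W{\left(H,q \right)} = 7 + \frac{H + 1}{q + \left(5 + H\right)} = 7 + \frac{1 + H}{5 + H + q}$)
$\left(\left(19 + T{\left(-5,r \right)}\right) + W{\left(5,-3 \right)}\right)^{2} = \left(\left(19 - 3\right) + \frac{36 + 7 \left(-3\right) + 8 \cdot 5}{5 + 5 - 3}\right)^{2} = \left(16 + \frac{36 - 21 + 40}{7}\right)^{2} = \left(16 + \frac{1}{7} \cdot 55\right)^{2} = \left(16 + \frac{55}{7}\right)^{2} = \left(\frac{167}{7}\right)^{2} = \frac{27889}{49}$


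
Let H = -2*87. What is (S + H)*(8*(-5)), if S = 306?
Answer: -5280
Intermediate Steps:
H = -174
(S + H)*(8*(-5)) = (306 - 174)*(8*(-5)) = 132*(-40) = -5280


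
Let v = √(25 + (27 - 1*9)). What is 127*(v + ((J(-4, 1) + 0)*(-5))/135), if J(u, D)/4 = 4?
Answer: -2032/27 + 127*√43 ≈ 757.54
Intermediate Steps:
J(u, D) = 16 (J(u, D) = 4*4 = 16)
v = √43 (v = √(25 + (27 - 9)) = √(25 + 18) = √43 ≈ 6.5574)
127*(v + ((J(-4, 1) + 0)*(-5))/135) = 127*(√43 + ((16 + 0)*(-5))/135) = 127*(√43 + (16*(-5))*(1/135)) = 127*(√43 - 80*1/135) = 127*(√43 - 16/27) = 127*(-16/27 + √43) = -2032/27 + 127*√43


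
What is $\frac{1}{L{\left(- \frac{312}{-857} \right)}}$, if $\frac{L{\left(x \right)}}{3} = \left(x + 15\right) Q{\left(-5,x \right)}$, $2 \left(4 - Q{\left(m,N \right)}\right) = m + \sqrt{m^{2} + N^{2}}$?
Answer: $\frac{8182496309}{2086903243656} + \frac{734449 \sqrt{18458569}}{2086903243656} \approx 0.0054329$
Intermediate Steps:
$Q{\left(m,N \right)} = 4 - \frac{m}{2} - \frac{\sqrt{N^{2} + m^{2}}}{2}$ ($Q{\left(m,N \right)} = 4 - \frac{m + \sqrt{m^{2} + N^{2}}}{2} = 4 - \frac{m + \sqrt{N^{2} + m^{2}}}{2} = 4 - \left(\frac{m}{2} + \frac{\sqrt{N^{2} + m^{2}}}{2}\right) = 4 - \frac{m}{2} - \frac{\sqrt{N^{2} + m^{2}}}{2}$)
$L{\left(x \right)} = 3 \left(15 + x\right) \left(\frac{13}{2} - \frac{\sqrt{25 + x^{2}}}{2}\right)$ ($L{\left(x \right)} = 3 \left(x + 15\right) \left(4 - - \frac{5}{2} - \frac{\sqrt{x^{2} + \left(-5\right)^{2}}}{2}\right) = 3 \left(15 + x\right) \left(4 + \frac{5}{2} - \frac{\sqrt{x^{2} + 25}}{2}\right) = 3 \left(15 + x\right) \left(4 + \frac{5}{2} - \frac{\sqrt{25 + x^{2}}}{2}\right) = 3 \left(15 + x\right) \left(\frac{13}{2} - \frac{\sqrt{25 + x^{2}}}{2}\right)$)
$\frac{1}{L{\left(- \frac{312}{-857} \right)}} = \frac{1}{\left(- \frac{3}{2}\right) \left(-13 + \sqrt{25 + \left(- \frac{312}{-857}\right)^{2}}\right) \left(15 - \frac{312}{-857}\right)} = \frac{1}{\left(- \frac{3}{2}\right) \left(-13 + \sqrt{25 + \left(\left(-312\right) \left(- \frac{1}{857}\right)\right)^{2}}\right) \left(15 - - \frac{312}{857}\right)} = \frac{1}{\left(- \frac{3}{2}\right) \left(-13 + \sqrt{25 + \left(\frac{312}{857}\right)^{2}}\right) \left(15 + \frac{312}{857}\right)} = \frac{1}{\left(- \frac{3}{2}\right) \left(-13 + \sqrt{25 + \frac{97344}{734449}}\right) \frac{13167}{857}} = \frac{1}{\left(- \frac{3}{2}\right) \left(-13 + \sqrt{\frac{18458569}{734449}}\right) \frac{13167}{857}} = \frac{1}{\left(- \frac{3}{2}\right) \left(-13 + \frac{\sqrt{18458569}}{857}\right) \frac{13167}{857}} = \frac{1}{\frac{513513}{1714} - \frac{39501 \sqrt{18458569}}{1468898}}$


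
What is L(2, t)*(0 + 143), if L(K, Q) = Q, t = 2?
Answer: 286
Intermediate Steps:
L(2, t)*(0 + 143) = 2*(0 + 143) = 2*143 = 286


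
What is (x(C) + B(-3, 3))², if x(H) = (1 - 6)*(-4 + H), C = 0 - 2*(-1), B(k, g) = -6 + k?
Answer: 1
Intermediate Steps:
C = 2 (C = 0 + 2 = 2)
x(H) = 20 - 5*H (x(H) = -5*(-4 + H) = 20 - 5*H)
(x(C) + B(-3, 3))² = ((20 - 5*2) + (-6 - 3))² = ((20 - 10) - 9)² = (10 - 9)² = 1² = 1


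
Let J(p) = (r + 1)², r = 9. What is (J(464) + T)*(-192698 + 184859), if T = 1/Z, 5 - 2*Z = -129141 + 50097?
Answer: -61966526778/79049 ≈ -7.8390e+5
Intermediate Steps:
J(p) = 100 (J(p) = (9 + 1)² = 10² = 100)
Z = 79049/2 (Z = 5/2 - (-129141 + 50097)/2 = 5/2 - ½*(-79044) = 5/2 + 39522 = 79049/2 ≈ 39525.)
T = 2/79049 (T = 1/(79049/2) = 2/79049 ≈ 2.5301e-5)
(J(464) + T)*(-192698 + 184859) = (100 + 2/79049)*(-192698 + 184859) = (7904902/79049)*(-7839) = -61966526778/79049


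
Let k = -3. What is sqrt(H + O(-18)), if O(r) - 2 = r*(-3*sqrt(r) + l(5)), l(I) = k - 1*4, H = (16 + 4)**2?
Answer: sqrt(528 + 162*I*sqrt(2)) ≈ 23.49 + 4.8766*I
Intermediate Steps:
H = 400 (H = 20**2 = 400)
l(I) = -7 (l(I) = -3 - 1*4 = -3 - 4 = -7)
O(r) = 2 + r*(-7 - 3*sqrt(r)) (O(r) = 2 + r*(-3*sqrt(r) - 7) = 2 + r*(-7 - 3*sqrt(r)))
sqrt(H + O(-18)) = sqrt(400 + (2 - 7*(-18) - (-162)*I*sqrt(2))) = sqrt(400 + (2 + 126 - (-162)*I*sqrt(2))) = sqrt(400 + (2 + 126 + 162*I*sqrt(2))) = sqrt(400 + (128 + 162*I*sqrt(2))) = sqrt(528 + 162*I*sqrt(2))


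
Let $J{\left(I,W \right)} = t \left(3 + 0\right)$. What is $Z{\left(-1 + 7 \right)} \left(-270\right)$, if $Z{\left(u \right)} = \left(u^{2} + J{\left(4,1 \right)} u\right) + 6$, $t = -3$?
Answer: $3240$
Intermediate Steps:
$J{\left(I,W \right)} = -9$ ($J{\left(I,W \right)} = - 3 \left(3 + 0\right) = \left(-3\right) 3 = -9$)
$Z{\left(u \right)} = 6 + u^{2} - 9 u$ ($Z{\left(u \right)} = \left(u^{2} - 9 u\right) + 6 = 6 + u^{2} - 9 u$)
$Z{\left(-1 + 7 \right)} \left(-270\right) = \left(6 + \left(-1 + 7\right)^{2} - 9 \left(-1 + 7\right)\right) \left(-270\right) = \left(6 + 6^{2} - 54\right) \left(-270\right) = \left(6 + 36 - 54\right) \left(-270\right) = \left(-12\right) \left(-270\right) = 3240$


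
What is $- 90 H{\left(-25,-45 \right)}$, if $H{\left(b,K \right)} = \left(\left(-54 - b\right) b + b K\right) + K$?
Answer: $-162450$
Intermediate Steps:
$H{\left(b,K \right)} = K + K b + b \left(-54 - b\right)$ ($H{\left(b,K \right)} = \left(b \left(-54 - b\right) + K b\right) + K = \left(K b + b \left(-54 - b\right)\right) + K = K + K b + b \left(-54 - b\right)$)
$- 90 H{\left(-25,-45 \right)} = - 90 \left(-45 - \left(-25\right)^{2} - -1350 - -1125\right) = - 90 \left(-45 - 625 + 1350 + 1125\right) = \left(-90\right) 1805 = -162450$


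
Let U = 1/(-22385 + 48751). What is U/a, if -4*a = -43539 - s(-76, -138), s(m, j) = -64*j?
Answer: 2/690406893 ≈ 2.8968e-9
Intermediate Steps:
U = 1/26366 ≈ 3.7928e-5
a = 52371/4 (a = -(-43539 - (-64)*(-138))/4 = -(-43539 - 1*8832)/4 = -(-43539 - 8832)/4 = -¼*(-52371) = 52371/4 ≈ 13093.)
U/a = 1/(26366*(52371/4)) = (1/26366)*(4/52371) = 2/690406893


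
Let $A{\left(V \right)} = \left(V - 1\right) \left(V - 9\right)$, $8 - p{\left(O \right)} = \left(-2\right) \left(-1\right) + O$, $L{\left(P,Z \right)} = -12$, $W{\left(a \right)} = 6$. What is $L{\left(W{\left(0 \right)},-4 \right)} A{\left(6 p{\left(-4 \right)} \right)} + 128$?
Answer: $-35980$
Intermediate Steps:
$p{\left(O \right)} = 6 - O$ ($p{\left(O \right)} = 8 - \left(\left(-2\right) \left(-1\right) + O\right) = 8 - \left(2 + O\right) = 6 - O$)
$A{\left(V \right)} = \left(-1 + V\right) \left(-9 + V\right)$
$L{\left(W{\left(0 \right)},-4 \right)} A{\left(6 p{\left(-4 \right)} \right)} + 128 = - 12 \left(9 + \left(6 \left(6 - -4\right)\right)^{2} - 10 \cdot 6 \left(6 - -4\right)\right) + 128 = - 12 \left(9 + \left(6 \left(6 + 4\right)\right)^{2} - 10 \cdot 6 \left(6 + 4\right)\right) + 128 = - 12 \left(9 + \left(6 \cdot 10\right)^{2} - 10 \cdot 6 \cdot 10\right) + 128 = - 12 \left(9 + 60^{2} - 600\right) + 128 = - 12 \left(9 + 3600 - 600\right) + 128 = \left(-12\right) 3009 + 128 = -36108 + 128 = -35980$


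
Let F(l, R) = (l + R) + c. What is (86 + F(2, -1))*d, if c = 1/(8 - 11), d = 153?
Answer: 13260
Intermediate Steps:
c = -1/3 (c = 1/(-3) = -1/3 ≈ -0.33333)
F(l, R) = -1/3 + R + l (F(l, R) = (l + R) - 1/3 = (R + l) - 1/3 = -1/3 + R + l)
(86 + F(2, -1))*d = (86 + (-1/3 - 1 + 2))*153 = (86 + 2/3)*153 = (260/3)*153 = 13260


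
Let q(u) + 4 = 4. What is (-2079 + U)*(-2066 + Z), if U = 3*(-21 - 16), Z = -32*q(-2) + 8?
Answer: 4507020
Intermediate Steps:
q(u) = 0 (q(u) = -4 + 4 = 0)
Z = 8 (Z = -32*0 + 8 = 0 + 8 = 8)
U = -111 (U = 3*(-37) = -111)
(-2079 + U)*(-2066 + Z) = (-2079 - 111)*(-2066 + 8) = -2190*(-2058) = 4507020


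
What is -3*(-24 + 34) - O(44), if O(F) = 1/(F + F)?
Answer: -2641/88 ≈ -30.011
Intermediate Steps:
O(F) = 1/(2*F)
-3*(-24 + 34) - O(44) = -3*(-24 + 34) - 1/(2*44) = -3*10 - 1/(2*44) = -30 - 1*1/88 = -30 - 1/88 = -2641/88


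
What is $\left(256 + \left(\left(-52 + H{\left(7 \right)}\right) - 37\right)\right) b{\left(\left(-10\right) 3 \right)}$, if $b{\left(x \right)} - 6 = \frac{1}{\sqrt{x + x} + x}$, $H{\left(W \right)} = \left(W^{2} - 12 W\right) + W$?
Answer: $\frac{26549}{32} - \frac{139 i \sqrt{15}}{480} \approx 829.66 - 1.1216 i$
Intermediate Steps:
$H{\left(W \right)} = W^{2} - 11 W$
$b{\left(x \right)} = 6 + \frac{1}{x + \sqrt{2} \sqrt{x}}$ ($b{\left(x \right)} = 6 + \frac{1}{\sqrt{x + x} + x} = 6 + \frac{1}{\sqrt{2 x} + x} = 6 + \frac{1}{\sqrt{2} \sqrt{x} + x} = 6 + \frac{1}{x + \sqrt{2} \sqrt{x}}$)
$\left(256 + \left(\left(-52 + H{\left(7 \right)}\right) - 37\right)\right) b{\left(\left(-10\right) 3 \right)} = \left(256 - \left(89 - 7 \left(-11 + 7\right)\right)\right) \frac{1 + 6 \left(\left(-10\right) 3\right) + 6 \sqrt{2} \sqrt{\left(-10\right) 3}}{\left(-10\right) 3 + \sqrt{2} \sqrt{\left(-10\right) 3}} = \left(256 + \left(\left(-52 + 7 \left(-4\right)\right) - 37\right)\right) \frac{1 + 6 \left(-30\right) + 6 \sqrt{2} \sqrt{-30}}{-30 + \sqrt{2} \sqrt{-30}} = \left(256 - 117\right) \frac{1 - 180 + 6 \sqrt{2} i \sqrt{30}}{-30 + \sqrt{2} i \sqrt{30}} = \left(256 - 117\right) \frac{1 - 180 + 12 i \sqrt{15}}{-30 + 2 i \sqrt{15}} = \left(256 - 117\right) \frac{-179 + 12 i \sqrt{15}}{-30 + 2 i \sqrt{15}} = 139 \frac{-179 + 12 i \sqrt{15}}{-30 + 2 i \sqrt{15}} = \frac{139 \left(-179 + 12 i \sqrt{15}\right)}{-30 + 2 i \sqrt{15}}$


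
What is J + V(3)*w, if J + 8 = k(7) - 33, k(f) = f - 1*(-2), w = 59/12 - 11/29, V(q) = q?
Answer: -2133/116 ≈ -18.388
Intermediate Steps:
w = 1579/348 (w = 59*(1/12) - 11*1/29 = 59/12 - 11/29 = 1579/348 ≈ 4.5374)
k(f) = 2 + f (k(f) = f + 2 = 2 + f)
J = -32 (J = -8 + ((2 + 7) - 33) = -8 + (9 - 33) = -8 - 24 = -32)
J + V(3)*w = -32 + 3*(1579/348) = -32 + 1579/116 = -2133/116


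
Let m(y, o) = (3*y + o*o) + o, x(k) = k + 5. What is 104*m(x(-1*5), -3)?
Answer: 624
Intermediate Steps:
x(k) = 5 + k
m(y, o) = o + o² + 3*y (m(y, o) = (3*y + o²) + o = (o² + 3*y) + o = o + o² + 3*y)
104*m(x(-1*5), -3) = 104*(-3 + (-3)² + 3*(5 - 1*5)) = 104*(-3 + 9 + 3*(5 - 5)) = 104*(-3 + 9 + 3*0) = 104*(-3 + 9 + 0) = 104*6 = 624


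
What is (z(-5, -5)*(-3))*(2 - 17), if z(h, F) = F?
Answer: -225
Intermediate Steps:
(z(-5, -5)*(-3))*(2 - 17) = (-5*(-3))*(2 - 17) = 15*(-15) = -225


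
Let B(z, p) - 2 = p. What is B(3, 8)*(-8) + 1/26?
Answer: -2079/26 ≈ -79.962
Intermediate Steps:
B(z, p) = 2 + p
B(3, 8)*(-8) + 1/26 = (2 + 8)*(-8) + 1/26 = 10*(-8) + 1/26 = -80 + 1/26 = -2079/26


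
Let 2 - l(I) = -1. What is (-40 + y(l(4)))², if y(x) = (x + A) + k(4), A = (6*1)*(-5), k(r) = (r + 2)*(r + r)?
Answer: 361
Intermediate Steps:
l(I) = 3 (l(I) = 2 - 1*(-1) = 2 + 1 = 3)
k(r) = 2*r*(2 + r) (k(r) = (2 + r)*(2*r) = 2*r*(2 + r))
A = -30 (A = 6*(-5) = -30)
y(x) = 18 + x (y(x) = (x - 30) + 2*4*(2 + 4) = (-30 + x) + 2*4*6 = (-30 + x) + 48 = 18 + x)
(-40 + y(l(4)))² = (-40 + (18 + 3))² = (-40 + 21)² = (-19)² = 361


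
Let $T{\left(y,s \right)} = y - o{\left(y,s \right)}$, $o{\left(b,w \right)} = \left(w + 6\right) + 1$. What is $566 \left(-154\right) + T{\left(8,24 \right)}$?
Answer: $-87187$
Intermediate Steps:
$o{\left(b,w \right)} = 7 + w$ ($o{\left(b,w \right)} = \left(6 + w\right) + 1 = 7 + w$)
$T{\left(y,s \right)} = -7 + y - s$ ($T{\left(y,s \right)} = y - \left(7 + s\right) = -7 + y - s$)
$566 \left(-154\right) + T{\left(8,24 \right)} = 566 \left(-154\right) - 23 = -87164 - 23 = -87187$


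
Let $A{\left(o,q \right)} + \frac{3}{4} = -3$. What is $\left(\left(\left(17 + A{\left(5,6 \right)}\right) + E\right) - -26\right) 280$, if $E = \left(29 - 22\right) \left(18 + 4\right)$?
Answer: $54110$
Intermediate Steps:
$A{\left(o,q \right)} = - \frac{15}{4}$ ($A{\left(o,q \right)} = - \frac{3}{4} - 3 = - \frac{15}{4}$)
$E = 154$ ($E = 7 \cdot 22 = 154$)
$\left(\left(\left(17 + A{\left(5,6 \right)}\right) + E\right) - -26\right) 280 = \left(\left(\left(17 - \frac{15}{4}\right) + 154\right) - -26\right) 280 = \left(\left(\frac{53}{4} + 154\right) + 26\right) 280 = \left(\frac{669}{4} + 26\right) 280 = \frac{773}{4} \cdot 280 = 54110$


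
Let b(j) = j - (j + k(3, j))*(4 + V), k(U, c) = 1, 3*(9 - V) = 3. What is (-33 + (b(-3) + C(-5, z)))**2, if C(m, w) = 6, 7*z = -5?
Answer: 36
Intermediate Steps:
V = 8 (V = 9 - 1/3*3 = 9 - 1 = 8)
z = -5/7 (z = (1/7)*(-5) = -5/7 ≈ -0.71429)
b(j) = -12 - 11*j (b(j) = j - (j + 1)*(4 + 8) = j - (1 + j)*12 = j - (12 + 12*j) = j + (-12 - 12*j) = -12 - 11*j)
(-33 + (b(-3) + C(-5, z)))**2 = (-33 + ((-12 - 11*(-3)) + 6))**2 = (-33 + ((-12 + 33) + 6))**2 = (-33 + (21 + 6))**2 = (-33 + 27)**2 = (-6)**2 = 36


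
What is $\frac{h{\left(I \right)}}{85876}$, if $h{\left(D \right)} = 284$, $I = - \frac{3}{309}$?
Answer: $\frac{71}{21469} \approx 0.0033071$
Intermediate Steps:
$I = - \frac{1}{103}$ ($I = \left(-3\right) \frac{1}{309} = - \frac{1}{103} \approx -0.0097087$)
$\frac{h{\left(I \right)}}{85876} = \frac{284}{85876} = 284 \cdot \frac{1}{85876} = \frac{71}{21469}$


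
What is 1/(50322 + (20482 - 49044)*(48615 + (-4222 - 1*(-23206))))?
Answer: -1/1930712316 ≈ -5.1794e-10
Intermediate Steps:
1/(50322 + (20482 - 49044)*(48615 + (-4222 - 1*(-23206)))) = 1/(50322 - 28562*(48615 + (-4222 + 23206))) = 1/(50322 - 28562*(48615 + 18984)) = 1/(50322 - 28562*67599) = 1/(50322 - 1930762638) = 1/(-1930712316) = -1/1930712316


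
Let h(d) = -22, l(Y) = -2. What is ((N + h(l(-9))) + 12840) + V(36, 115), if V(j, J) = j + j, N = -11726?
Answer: 1164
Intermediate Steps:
V(j, J) = 2*j
((N + h(l(-9))) + 12840) + V(36, 115) = ((-11726 - 22) + 12840) + 2*36 = (-11748 + 12840) + 72 = 1092 + 72 = 1164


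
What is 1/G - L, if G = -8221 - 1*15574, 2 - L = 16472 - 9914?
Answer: 156000019/23795 ≈ 6556.0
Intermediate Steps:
L = -6556 (L = 2 - (16472 - 9914) = 2 - 1*6558 = 2 - 6558 = -6556)
G = -23795 (G = -8221 - 15574 = -23795)
1/G - L = 1/(-23795) - 1*(-6556) = -1/23795 + 6556 = 156000019/23795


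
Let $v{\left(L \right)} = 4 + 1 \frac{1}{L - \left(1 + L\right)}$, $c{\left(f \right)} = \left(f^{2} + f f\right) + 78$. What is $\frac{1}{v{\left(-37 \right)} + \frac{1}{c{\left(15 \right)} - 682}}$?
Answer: $\frac{154}{461} \approx 0.33406$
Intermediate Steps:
$c{\left(f \right)} = 78 + 2 f^{2}$ ($c{\left(f \right)} = \left(f^{2} + f^{2}\right) + 78 = 2 f^{2} + 78 = 78 + 2 f^{2}$)
$v{\left(L \right)} = 3$ ($v{\left(L \right)} = 4 + 1 \frac{1}{-1} = 4 + 1 \left(-1\right) = 4 - 1 = 3$)
$\frac{1}{v{\left(-37 \right)} + \frac{1}{c{\left(15 \right)} - 682}} = \frac{1}{3 + \frac{1}{\left(78 + 2 \cdot 15^{2}\right) - 682}} = \frac{1}{3 + \frac{1}{\left(78 + 2 \cdot 225\right) - 682}} = \frac{1}{3 + \frac{1}{\left(78 + 450\right) - 682}} = \frac{1}{3 + \frac{1}{528 - 682}} = \frac{1}{3 + \frac{1}{-154}} = \frac{1}{3 - \frac{1}{154}} = \frac{1}{\frac{461}{154}} = \frac{154}{461}$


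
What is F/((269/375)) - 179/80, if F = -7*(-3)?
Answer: 581849/21520 ≈ 27.038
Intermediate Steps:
F = 21
F/((269/375)) - 179/80 = 21/((269/375)) - 179/80 = 21/((269*(1/375))) - 179*1/80 = 21/(269/375) - 179/80 = 21*(375/269) - 179/80 = 7875/269 - 179/80 = 581849/21520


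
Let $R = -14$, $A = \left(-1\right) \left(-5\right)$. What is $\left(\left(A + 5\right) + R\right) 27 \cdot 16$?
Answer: $-1728$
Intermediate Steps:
$A = 5$
$\left(\left(A + 5\right) + R\right) 27 \cdot 16 = \left(\left(5 + 5\right) - 14\right) 27 \cdot 16 = \left(10 - 14\right) 27 \cdot 16 = \left(-4\right) 27 \cdot 16 = \left(-108\right) 16 = -1728$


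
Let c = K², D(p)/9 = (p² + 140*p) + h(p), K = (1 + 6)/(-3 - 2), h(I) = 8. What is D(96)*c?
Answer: 9994824/25 ≈ 3.9979e+5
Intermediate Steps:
K = -7/5 (K = 7/(-5) = 7*(-⅕) = -7/5 ≈ -1.4000)
D(p) = 72 + 9*p² + 1260*p (D(p) = 9*((p² + 140*p) + 8) = 9*(8 + p² + 140*p) = 72 + 9*p² + 1260*p)
c = 49/25 (c = (-7/5)² = 49/25 ≈ 1.9600)
D(96)*c = (72 + 9*96² + 1260*96)*(49/25) = (72 + 9*9216 + 120960)*(49/25) = (72 + 82944 + 120960)*(49/25) = 203976*(49/25) = 9994824/25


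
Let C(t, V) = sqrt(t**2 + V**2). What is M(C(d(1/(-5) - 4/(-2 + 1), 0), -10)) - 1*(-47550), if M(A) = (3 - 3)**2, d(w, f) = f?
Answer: 47550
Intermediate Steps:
C(t, V) = sqrt(V**2 + t**2)
M(A) = 0 (M(A) = 0**2 = 0)
M(C(d(1/(-5) - 4/(-2 + 1), 0), -10)) - 1*(-47550) = 0 - 1*(-47550) = 0 + 47550 = 47550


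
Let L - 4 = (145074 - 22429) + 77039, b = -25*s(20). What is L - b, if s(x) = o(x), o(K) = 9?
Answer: 199913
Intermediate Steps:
s(x) = 9
b = -225 (b = -25*9 = -225)
L = 199688 (L = 4 + ((145074 - 22429) + 77039) = 4 + (122645 + 77039) = 4 + 199684 = 199688)
L - b = 199688 - 1*(-225) = 199688 + 225 = 199913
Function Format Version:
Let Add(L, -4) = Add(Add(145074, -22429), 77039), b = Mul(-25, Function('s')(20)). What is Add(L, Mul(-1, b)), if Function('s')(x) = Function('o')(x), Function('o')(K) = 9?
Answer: 199913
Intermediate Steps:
Function('s')(x) = 9
b = -225 (b = Mul(-25, 9) = -225)
L = 199688 (L = Add(4, Add(Add(145074, -22429), 77039)) = Add(4, Add(122645, 77039)) = Add(4, 199684) = 199688)
Add(L, Mul(-1, b)) = Add(199688, Mul(-1, -225)) = Add(199688, 225) = 199913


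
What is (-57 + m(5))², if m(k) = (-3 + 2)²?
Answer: 3136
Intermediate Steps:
m(k) = 1 (m(k) = (-1)² = 1)
(-57 + m(5))² = (-57 + 1)² = (-56)² = 3136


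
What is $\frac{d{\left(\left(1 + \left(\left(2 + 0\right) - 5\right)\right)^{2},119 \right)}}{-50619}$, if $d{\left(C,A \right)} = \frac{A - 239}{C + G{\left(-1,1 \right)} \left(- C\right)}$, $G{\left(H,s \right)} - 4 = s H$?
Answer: $- \frac{5}{16873} \approx -0.00029633$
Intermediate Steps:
$G{\left(H,s \right)} = 4 + H s$ ($G{\left(H,s \right)} = 4 + s H = 4 + H s$)
$d{\left(C,A \right)} = - \frac{-239 + A}{2 C}$ ($d{\left(C,A \right)} = \frac{A - 239}{C + \left(4 - 1\right) \left(- C\right)} = \frac{-239 + A}{C + \left(4 - 1\right) \left(- C\right)} = \frac{-239 + A}{C + 3 \left(- C\right)} = \frac{-239 + A}{C - 3 C} = \frac{-239 + A}{\left(-2\right) C} = \left(-239 + A\right) \left(- \frac{1}{2 C}\right) = - \frac{-239 + A}{2 C}$)
$\frac{d{\left(\left(1 + \left(\left(2 + 0\right) - 5\right)\right)^{2},119 \right)}}{-50619} = \frac{\frac{1}{2} \frac{1}{\left(1 + \left(\left(2 + 0\right) - 5\right)\right)^{2}} \left(239 - 119\right)}{-50619} = \frac{239 - 119}{2 \left(1 + \left(2 - 5\right)\right)^{2}} \left(- \frac{1}{50619}\right) = \frac{1}{2} \frac{1}{\left(1 - 3\right)^{2}} \cdot 120 \left(- \frac{1}{50619}\right) = \frac{1}{2} \frac{1}{\left(-2\right)^{2}} \cdot 120 \left(- \frac{1}{50619}\right) = \frac{1}{2} \cdot \frac{1}{4} \cdot 120 \left(- \frac{1}{50619}\right) = 15 \left(- \frac{1}{50619}\right) = - \frac{5}{16873}$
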